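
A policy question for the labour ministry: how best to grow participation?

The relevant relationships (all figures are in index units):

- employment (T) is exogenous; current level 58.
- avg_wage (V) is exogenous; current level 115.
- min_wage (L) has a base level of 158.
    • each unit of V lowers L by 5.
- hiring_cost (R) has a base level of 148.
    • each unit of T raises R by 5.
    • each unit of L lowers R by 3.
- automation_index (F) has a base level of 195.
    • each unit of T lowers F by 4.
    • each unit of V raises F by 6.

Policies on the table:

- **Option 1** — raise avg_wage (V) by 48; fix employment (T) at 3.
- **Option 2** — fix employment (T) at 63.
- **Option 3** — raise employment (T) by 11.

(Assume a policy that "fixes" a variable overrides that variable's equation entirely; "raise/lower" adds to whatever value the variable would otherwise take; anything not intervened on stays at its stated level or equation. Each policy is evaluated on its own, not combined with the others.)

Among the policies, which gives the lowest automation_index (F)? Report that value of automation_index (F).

Option 1 (V + 48, T := 3):
  T = 3
  V = 115 + 48 = 163
  F = 195 − 4·3 + 6·163 = 1161
Option 2 (T := 63):
  T = 63
  V = 115
  F = 195 − 4·63 + 6·115 = 633
Option 3 (T + 11):
  T = 58 + 11 = 69
  V = 115
  F = 195 − 4·69 + 6·115 = 609
Comparing — Option 1: F=1161, Option 2: F=633, Option 3: F=609. Lowest is 609 (Option 3).

609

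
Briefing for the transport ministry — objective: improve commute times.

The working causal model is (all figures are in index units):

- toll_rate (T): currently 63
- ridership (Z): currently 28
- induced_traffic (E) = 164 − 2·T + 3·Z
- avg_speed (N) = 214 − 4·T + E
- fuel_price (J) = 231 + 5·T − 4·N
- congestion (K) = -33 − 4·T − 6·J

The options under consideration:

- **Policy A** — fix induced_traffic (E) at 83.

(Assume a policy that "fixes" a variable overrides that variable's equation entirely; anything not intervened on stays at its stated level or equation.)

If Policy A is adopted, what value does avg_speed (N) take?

Policy A (E := 83):
  T = 63
  Z = 28
  E = 83
  N = 214 − 4·63 + 83 = 45

45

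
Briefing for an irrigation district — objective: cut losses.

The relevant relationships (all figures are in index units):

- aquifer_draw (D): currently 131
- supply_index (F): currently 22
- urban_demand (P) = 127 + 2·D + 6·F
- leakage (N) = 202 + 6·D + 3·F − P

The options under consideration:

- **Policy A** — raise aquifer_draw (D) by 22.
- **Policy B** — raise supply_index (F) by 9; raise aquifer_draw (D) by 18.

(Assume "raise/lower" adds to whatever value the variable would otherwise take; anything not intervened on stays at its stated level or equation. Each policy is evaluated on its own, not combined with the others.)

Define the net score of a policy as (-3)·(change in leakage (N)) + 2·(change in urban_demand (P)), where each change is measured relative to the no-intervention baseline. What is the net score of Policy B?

Baseline:
  D = 131
  F = 22
  P = 127 + 2·131 + 6·22 = 521
  N = 202 + 6·131 + 3·22 − 521 = 533
Policy B (F + 9, D + 18):
  D = 131 + 18 = 149
  F = 22 + 9 = 31
  P = 127 + 2·149 + 6·31 = 611
  N = 202 + 6·149 + 3·31 − 611 = 578
ΔN = 578 − 533 = 45; ΔP = 611 − 521 = 90
Score = (-3)·45 + 2·90 = 45

45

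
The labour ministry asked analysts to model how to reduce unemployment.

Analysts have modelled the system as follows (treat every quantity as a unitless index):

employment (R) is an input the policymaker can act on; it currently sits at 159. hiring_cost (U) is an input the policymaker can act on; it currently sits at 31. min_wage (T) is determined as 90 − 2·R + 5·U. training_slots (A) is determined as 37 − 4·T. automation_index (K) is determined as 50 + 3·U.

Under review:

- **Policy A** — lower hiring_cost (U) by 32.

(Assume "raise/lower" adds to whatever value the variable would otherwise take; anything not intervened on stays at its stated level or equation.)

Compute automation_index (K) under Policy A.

Policy A (U − 32):
  U = 31 − 32 = -1
  K = 50 + 3·(-1) = 47

47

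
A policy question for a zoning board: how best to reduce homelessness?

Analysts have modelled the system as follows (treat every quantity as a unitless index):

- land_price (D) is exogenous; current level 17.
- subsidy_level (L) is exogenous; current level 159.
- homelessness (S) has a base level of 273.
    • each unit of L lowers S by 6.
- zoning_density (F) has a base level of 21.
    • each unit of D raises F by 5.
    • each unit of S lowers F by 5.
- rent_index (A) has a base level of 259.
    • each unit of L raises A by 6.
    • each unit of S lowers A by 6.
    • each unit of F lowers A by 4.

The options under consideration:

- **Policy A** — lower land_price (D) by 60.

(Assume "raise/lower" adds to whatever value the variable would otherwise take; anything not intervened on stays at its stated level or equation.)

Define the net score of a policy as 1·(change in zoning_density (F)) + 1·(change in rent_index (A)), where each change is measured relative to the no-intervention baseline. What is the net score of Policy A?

Baseline:
  D = 17
  L = 159
  S = 273 − 6·159 = -681
  F = 21 + 5·17 − 5·(-681) = 3511
  A = 259 + 6·159 − 6·(-681) − 4·3511 = -8745
Policy A (D − 60):
  D = 17 − 60 = -43
  L = 159
  S = 273 − 6·159 = -681
  F = 21 + 5·(-43) − 5·(-681) = 3211
  A = 259 + 6·159 − 6·(-681) − 4·3211 = -7545
ΔF = 3211 − 3511 = -300; ΔA = -7545 − (-8745) = 1200
Score = 1·(-300) + 1·1200 = 900

900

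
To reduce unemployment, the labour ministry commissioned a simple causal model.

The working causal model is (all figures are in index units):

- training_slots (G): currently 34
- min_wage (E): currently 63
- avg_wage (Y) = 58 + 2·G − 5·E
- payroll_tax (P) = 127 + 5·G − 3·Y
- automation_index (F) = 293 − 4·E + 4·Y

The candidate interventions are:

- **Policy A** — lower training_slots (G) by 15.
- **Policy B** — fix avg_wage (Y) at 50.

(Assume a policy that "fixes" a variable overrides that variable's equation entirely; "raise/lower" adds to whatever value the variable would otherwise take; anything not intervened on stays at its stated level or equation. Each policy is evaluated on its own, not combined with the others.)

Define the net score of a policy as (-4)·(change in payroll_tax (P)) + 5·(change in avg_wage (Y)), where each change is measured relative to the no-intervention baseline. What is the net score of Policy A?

Baseline:
  G = 34
  E = 63
  Y = 58 + 2·34 − 5·63 = -189
  P = 127 + 5·34 − 3·(-189) = 864
Policy A (G − 15):
  G = 34 − 15 = 19
  E = 63
  Y = 58 + 2·19 − 5·63 = -219
  P = 127 + 5·19 − 3·(-219) = 879
ΔP = 879 − 864 = 15; ΔY = -219 − (-189) = -30
Score = (-4)·15 + 5·(-30) = -210

-210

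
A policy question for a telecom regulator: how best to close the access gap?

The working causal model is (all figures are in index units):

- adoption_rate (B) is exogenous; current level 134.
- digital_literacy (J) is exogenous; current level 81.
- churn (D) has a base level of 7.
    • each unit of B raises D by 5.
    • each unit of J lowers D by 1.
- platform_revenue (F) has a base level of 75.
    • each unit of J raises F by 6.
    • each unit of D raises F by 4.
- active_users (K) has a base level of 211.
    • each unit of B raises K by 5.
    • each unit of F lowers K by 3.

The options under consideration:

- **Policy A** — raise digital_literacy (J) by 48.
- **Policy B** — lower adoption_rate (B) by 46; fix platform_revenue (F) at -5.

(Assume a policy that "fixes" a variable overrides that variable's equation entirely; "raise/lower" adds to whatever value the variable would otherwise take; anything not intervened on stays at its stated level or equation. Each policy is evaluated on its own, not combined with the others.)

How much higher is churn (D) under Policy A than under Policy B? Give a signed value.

182

Policy A (J + 48):
  B = 134
  J = 81 + 48 = 129
  D = 7 + 5·134 − 129 = 548
Policy B (B − 46, F := -5):
  B = 134 − 46 = 88
  J = 81
  D = 7 + 5·88 − 81 = 366
D: 548 − 366 = 182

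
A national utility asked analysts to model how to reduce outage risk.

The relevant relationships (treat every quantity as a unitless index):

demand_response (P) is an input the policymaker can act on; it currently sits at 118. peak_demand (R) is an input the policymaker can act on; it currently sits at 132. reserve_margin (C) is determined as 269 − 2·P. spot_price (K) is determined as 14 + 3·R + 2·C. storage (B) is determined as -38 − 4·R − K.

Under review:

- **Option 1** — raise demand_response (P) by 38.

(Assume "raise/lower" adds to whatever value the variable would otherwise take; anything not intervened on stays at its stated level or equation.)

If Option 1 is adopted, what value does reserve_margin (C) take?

Option 1 (P + 38):
  P = 118 + 38 = 156
  C = 269 − 2·156 = -43

-43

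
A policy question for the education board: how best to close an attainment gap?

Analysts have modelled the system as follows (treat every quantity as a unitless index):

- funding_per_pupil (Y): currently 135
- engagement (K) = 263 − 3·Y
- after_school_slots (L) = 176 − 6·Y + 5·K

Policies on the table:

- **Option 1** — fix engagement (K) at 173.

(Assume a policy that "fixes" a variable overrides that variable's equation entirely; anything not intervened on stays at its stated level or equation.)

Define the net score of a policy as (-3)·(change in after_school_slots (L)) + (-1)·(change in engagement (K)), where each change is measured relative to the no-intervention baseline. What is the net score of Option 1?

-5040

Baseline:
  Y = 135
  K = 263 − 3·135 = -142
  L = 176 − 6·135 + 5·(-142) = -1344
Option 1 (K := 173):
  Y = 135
  K = 173
  L = 176 − 6·135 + 5·173 = 231
ΔL = 231 − (-1344) = 1575; ΔK = 173 − (-142) = 315
Score = (-3)·1575 + (-1)·315 = -5040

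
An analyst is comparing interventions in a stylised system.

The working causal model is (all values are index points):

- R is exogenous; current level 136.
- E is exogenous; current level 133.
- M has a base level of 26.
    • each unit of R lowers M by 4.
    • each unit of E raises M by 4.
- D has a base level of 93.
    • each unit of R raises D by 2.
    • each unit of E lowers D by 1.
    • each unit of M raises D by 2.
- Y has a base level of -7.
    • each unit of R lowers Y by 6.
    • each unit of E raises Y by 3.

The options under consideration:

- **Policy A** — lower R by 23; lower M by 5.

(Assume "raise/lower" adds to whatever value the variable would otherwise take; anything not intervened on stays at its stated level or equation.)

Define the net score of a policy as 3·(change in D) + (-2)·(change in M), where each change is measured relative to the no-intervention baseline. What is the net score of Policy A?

Baseline:
  R = 136
  E = 133
  M = 26 − 4·136 + 4·133 = 14
  D = 93 + 2·136 − 133 + 2·14 = 260
Policy A (R − 23, M − 5):
  R = 136 − 23 = 113
  E = 133
  M = 26 − 4·113 + 4·133 (−5 from intervention) = 101
  D = 93 + 2·113 − 133 + 2·101 = 388
ΔD = 388 − 260 = 128; ΔM = 101 − 14 = 87
Score = 3·128 + (-2)·87 = 210

210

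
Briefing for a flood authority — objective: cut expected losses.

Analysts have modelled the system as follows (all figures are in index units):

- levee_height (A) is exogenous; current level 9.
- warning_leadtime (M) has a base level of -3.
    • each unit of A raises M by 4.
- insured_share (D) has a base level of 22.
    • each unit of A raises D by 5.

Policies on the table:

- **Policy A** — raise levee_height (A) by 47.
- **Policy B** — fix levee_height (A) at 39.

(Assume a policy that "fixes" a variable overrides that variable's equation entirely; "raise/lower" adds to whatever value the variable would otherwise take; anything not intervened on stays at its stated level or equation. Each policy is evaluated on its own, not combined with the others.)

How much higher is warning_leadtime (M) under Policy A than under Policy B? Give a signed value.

Policy A (A + 47):
  A = 9 + 47 = 56
  M = -3 + 4·56 = 221
Policy B (A := 39):
  A = 39
  M = -3 + 4·39 = 153
M: 221 − 153 = 68

68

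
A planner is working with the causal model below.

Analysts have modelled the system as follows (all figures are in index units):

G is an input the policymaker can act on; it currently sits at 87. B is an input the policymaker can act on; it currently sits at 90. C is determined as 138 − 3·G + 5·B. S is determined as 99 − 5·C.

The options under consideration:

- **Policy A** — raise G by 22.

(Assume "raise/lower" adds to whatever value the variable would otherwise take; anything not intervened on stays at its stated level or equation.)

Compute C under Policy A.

Policy A (G + 22):
  G = 87 + 22 = 109
  B = 90
  C = 138 − 3·109 + 5·90 = 261

261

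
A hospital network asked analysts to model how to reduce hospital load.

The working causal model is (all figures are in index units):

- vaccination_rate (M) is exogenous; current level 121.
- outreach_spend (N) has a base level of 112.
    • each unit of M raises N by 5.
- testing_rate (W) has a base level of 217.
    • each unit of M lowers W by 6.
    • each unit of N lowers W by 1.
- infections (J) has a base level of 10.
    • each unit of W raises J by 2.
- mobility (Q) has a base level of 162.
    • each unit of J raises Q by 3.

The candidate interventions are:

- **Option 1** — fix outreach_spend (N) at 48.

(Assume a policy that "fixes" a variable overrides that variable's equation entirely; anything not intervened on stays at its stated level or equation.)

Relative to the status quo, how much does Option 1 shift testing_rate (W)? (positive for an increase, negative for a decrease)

669

Baseline:
  M = 121
  N = 112 + 5·121 = 717
  W = 217 − 6·121 − 717 = -1226
Option 1 (N := 48):
  M = 121
  N = 48
  W = 217 − 6·121 − 48 = -557
Change in W: -557 − (-1226) = 669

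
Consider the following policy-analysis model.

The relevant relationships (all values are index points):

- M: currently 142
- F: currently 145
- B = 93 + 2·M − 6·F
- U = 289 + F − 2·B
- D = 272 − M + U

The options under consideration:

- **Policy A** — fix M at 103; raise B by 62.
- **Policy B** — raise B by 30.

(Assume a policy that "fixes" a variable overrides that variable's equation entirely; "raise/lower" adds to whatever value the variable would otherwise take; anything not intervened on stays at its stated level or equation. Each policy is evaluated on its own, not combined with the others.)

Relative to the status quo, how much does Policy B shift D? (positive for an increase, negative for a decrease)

-60

Baseline:
  M = 142
  F = 145
  B = 93 + 2·142 − 6·145 = -493
  U = 289 + 145 − 2·(-493) = 1420
  D = 272 − 142 + 1420 = 1550
Policy B (B + 30):
  M = 142
  F = 145
  B = 93 + 2·142 − 6·145 (+30 from intervention) = -463
  U = 289 + 145 − 2·(-463) = 1360
  D = 272 − 142 + 1360 = 1490
Change in D: 1490 − 1550 = -60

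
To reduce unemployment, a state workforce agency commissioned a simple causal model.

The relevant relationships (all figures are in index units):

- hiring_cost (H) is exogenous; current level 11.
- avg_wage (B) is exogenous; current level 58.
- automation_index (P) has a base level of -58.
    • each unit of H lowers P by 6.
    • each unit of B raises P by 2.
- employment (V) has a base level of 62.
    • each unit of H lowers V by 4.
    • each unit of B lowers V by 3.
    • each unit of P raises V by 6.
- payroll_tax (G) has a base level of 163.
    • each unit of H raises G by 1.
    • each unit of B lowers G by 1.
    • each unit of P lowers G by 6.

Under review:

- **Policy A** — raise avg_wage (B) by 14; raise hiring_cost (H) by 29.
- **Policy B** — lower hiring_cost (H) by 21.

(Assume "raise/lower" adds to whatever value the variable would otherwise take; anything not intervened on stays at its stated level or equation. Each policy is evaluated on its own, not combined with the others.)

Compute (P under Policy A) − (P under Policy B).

Policy A (B + 14, H + 29):
  H = 11 + 29 = 40
  B = 58 + 14 = 72
  P = -58 − 6·40 + 2·72 = -154
Policy B (H − 21):
  H = 11 − 21 = -10
  B = 58
  P = -58 − 6·(-10) + 2·58 = 118
P: -154 − 118 = -272

-272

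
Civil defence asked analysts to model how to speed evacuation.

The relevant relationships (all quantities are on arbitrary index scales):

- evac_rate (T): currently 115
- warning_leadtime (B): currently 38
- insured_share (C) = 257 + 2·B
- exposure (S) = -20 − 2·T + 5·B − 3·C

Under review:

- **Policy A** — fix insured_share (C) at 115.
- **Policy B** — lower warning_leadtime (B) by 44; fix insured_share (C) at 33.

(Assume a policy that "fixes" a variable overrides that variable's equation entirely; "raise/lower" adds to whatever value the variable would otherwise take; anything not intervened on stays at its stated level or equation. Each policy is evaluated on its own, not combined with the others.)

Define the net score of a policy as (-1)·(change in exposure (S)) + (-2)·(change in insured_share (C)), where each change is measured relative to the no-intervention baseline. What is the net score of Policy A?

-218

Baseline:
  T = 115
  B = 38
  C = 257 + 2·38 = 333
  S = -20 − 2·115 + 5·38 − 3·333 = -1059
Policy A (C := 115):
  T = 115
  B = 38
  C = 115
  S = -20 − 2·115 + 5·38 − 3·115 = -405
ΔS = -405 − (-1059) = 654; ΔC = 115 − 333 = -218
Score = (-1)·654 + (-2)·(-218) = -218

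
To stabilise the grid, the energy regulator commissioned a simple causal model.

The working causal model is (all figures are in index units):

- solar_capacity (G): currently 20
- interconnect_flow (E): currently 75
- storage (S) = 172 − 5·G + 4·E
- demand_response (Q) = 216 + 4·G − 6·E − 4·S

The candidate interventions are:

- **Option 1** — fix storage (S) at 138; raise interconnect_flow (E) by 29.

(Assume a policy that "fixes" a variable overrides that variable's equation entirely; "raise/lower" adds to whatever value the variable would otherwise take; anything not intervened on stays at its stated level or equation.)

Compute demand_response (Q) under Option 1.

Option 1 (S := 138, E + 29):
  G = 20
  E = 75 + 29 = 104
  S = 138
  Q = 216 + 4·20 − 6·104 − 4·138 = -880

-880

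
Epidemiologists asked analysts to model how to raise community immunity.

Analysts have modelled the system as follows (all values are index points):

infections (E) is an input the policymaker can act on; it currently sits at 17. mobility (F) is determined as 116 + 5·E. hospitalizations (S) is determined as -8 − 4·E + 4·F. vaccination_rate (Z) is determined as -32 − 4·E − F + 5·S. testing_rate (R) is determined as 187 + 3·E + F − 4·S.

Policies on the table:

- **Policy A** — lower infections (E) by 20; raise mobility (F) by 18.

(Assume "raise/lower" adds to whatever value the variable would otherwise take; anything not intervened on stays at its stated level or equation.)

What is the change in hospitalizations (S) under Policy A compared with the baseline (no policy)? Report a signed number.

-248

Baseline:
  E = 17
  F = 116 + 5·17 = 201
  S = -8 − 4·17 + 4·201 = 728
Policy A (E − 20, F + 18):
  E = 17 − 20 = -3
  F = 116 + 5·(-3) (+18 from intervention) = 119
  S = -8 − 4·(-3) + 4·119 = 480
Change in S: 480 − 728 = -248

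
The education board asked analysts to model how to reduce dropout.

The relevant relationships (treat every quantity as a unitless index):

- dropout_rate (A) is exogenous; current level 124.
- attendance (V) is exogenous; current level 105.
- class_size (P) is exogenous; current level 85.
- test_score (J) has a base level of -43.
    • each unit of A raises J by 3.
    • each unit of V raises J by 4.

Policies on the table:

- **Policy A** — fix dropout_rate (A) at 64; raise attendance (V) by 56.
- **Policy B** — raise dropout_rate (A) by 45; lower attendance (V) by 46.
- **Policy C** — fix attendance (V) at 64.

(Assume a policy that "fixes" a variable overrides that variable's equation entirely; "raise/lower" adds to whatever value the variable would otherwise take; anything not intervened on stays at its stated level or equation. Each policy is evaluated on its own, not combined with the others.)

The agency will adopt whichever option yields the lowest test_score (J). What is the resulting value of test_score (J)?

585

Policy A (A := 64, V + 56):
  A = 64
  V = 105 + 56 = 161
  J = -43 + 3·64 + 4·161 = 793
Policy B (A + 45, V − 46):
  A = 124 + 45 = 169
  V = 105 − 46 = 59
  J = -43 + 3·169 + 4·59 = 700
Policy C (V := 64):
  A = 124
  V = 64
  J = -43 + 3·124 + 4·64 = 585
Comparing — Policy A: J=793, Policy B: J=700, Policy C: J=585. Lowest is 585 (Policy C).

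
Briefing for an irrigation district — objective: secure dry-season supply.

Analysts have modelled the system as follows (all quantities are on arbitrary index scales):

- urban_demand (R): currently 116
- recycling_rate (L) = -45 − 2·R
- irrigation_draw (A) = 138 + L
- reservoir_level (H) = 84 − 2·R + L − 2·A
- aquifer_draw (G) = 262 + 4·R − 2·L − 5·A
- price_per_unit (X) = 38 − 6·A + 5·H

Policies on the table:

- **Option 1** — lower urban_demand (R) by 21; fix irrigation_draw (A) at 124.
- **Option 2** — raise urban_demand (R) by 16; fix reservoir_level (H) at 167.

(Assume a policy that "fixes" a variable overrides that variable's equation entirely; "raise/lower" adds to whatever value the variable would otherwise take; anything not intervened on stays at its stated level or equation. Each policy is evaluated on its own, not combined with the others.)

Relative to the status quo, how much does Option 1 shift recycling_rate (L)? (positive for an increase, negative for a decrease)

Baseline:
  R = 116
  L = -45 − 2·116 = -277
Option 1 (R − 21, A := 124):
  R = 116 − 21 = 95
  L = -45 − 2·95 = -235
Change in L: -235 − (-277) = 42

42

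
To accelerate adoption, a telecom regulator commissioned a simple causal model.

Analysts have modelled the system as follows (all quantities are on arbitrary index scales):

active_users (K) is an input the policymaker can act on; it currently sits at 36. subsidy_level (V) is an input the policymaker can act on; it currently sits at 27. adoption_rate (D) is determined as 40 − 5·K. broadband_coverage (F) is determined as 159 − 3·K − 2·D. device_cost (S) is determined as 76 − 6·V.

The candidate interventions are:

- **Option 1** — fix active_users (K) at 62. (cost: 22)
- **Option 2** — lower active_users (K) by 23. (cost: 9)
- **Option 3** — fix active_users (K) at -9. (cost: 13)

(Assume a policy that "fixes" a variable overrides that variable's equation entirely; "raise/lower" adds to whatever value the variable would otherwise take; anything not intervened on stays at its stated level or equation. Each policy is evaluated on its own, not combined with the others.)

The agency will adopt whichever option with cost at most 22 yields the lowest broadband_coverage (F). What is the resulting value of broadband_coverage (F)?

Option 1 (K := 62):
  K = 62
  D = 40 − 5·62 = -270
  F = 159 − 3·62 − 2·(-270) = 513
Option 2 (K − 23):
  K = 36 − 23 = 13
  D = 40 − 5·13 = -25
  F = 159 − 3·13 − 2·(-25) = 170
Option 3 (K := -9):
  K = -9
  D = 40 − 5·(-9) = 85
  F = 159 − 3·(-9) − 2·85 = 16
Comparing — Option 1: F=513, Option 2: F=170, Option 3: F=16. Lowest is 16 (Option 3).

16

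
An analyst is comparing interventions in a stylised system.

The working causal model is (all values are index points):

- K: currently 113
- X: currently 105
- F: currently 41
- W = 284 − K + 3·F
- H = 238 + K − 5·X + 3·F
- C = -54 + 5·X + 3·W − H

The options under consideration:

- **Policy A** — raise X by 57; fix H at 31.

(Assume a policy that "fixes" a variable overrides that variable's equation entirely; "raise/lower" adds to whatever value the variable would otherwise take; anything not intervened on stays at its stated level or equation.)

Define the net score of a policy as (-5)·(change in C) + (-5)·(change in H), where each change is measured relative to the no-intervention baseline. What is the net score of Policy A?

-1425

Baseline:
  K = 113
  X = 105
  F = 41
  W = 284 − 113 + 3·41 = 294
  H = 238 + 113 − 5·105 + 3·41 = -51
  C = -54 + 5·105 + 3·294 − (-51) = 1404
Policy A (X + 57, H := 31):
  K = 113
  X = 105 + 57 = 162
  F = 41
  W = 284 − 113 + 3·41 = 294
  H = 31
  C = -54 + 5·162 + 3·294 − 31 = 1607
ΔC = 1607 − 1404 = 203; ΔH = 31 − (-51) = 82
Score = (-5)·203 + (-5)·82 = -1425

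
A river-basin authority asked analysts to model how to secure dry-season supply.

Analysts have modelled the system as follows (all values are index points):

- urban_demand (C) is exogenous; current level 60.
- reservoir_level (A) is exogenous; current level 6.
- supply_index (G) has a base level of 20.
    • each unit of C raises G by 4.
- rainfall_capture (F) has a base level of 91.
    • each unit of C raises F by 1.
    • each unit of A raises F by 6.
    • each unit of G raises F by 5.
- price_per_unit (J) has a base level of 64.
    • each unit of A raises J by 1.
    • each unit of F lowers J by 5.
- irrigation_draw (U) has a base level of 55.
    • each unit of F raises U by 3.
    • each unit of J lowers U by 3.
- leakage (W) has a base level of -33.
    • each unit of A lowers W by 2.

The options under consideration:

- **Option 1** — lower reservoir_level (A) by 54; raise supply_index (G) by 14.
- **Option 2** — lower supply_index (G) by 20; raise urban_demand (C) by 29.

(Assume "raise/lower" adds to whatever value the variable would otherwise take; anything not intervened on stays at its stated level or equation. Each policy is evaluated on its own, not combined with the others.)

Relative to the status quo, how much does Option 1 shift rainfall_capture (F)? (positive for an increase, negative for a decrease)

-254

Baseline:
  C = 60
  A = 6
  G = 20 + 4·60 = 260
  F = 91 + 60 + 6·6 + 5·260 = 1487
Option 1 (A − 54, G + 14):
  C = 60
  A = 6 − 54 = -48
  G = 20 + 4·60 (+14 from intervention) = 274
  F = 91 + 60 + 6·(-48) + 5·274 = 1233
Change in F: 1233 − 1487 = -254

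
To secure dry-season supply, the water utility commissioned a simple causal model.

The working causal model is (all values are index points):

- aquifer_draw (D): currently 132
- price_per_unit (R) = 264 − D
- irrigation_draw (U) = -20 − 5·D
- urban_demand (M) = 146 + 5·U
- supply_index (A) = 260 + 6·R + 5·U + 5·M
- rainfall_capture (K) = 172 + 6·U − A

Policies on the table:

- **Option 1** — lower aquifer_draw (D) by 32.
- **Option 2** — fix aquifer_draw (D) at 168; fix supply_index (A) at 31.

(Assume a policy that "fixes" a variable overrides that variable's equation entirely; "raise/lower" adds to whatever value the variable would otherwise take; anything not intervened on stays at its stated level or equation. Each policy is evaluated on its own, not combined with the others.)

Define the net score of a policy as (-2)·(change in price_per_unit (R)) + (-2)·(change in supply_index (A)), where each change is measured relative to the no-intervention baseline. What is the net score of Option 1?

Baseline:
  D = 132
  R = 264 − 132 = 132
  U = -20 − 5·132 = -680
  M = 146 + 5·(-680) = -3254
  A = 260 + 6·132 + 5·(-680) + 5·(-3254) = -18618
Option 1 (D − 32):
  D = 132 − 32 = 100
  R = 264 − 100 = 164
  U = -20 − 5·100 = -520
  M = 146 + 5·(-520) = -2454
  A = 260 + 6·164 + 5·(-520) + 5·(-2454) = -13626
ΔR = 164 − 132 = 32; ΔA = -13626 − (-18618) = 4992
Score = (-2)·32 + (-2)·4992 = -10048

-10048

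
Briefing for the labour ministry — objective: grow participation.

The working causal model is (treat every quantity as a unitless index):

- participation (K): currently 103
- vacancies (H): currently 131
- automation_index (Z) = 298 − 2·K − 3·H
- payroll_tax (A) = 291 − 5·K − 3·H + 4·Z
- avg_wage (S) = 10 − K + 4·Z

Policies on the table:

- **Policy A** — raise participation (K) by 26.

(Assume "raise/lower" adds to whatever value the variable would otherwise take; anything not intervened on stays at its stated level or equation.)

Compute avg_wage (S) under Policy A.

-1531

Policy A (K + 26):
  K = 103 + 26 = 129
  H = 131
  Z = 298 − 2·129 − 3·131 = -353
  S = 10 − 129 + 4·(-353) = -1531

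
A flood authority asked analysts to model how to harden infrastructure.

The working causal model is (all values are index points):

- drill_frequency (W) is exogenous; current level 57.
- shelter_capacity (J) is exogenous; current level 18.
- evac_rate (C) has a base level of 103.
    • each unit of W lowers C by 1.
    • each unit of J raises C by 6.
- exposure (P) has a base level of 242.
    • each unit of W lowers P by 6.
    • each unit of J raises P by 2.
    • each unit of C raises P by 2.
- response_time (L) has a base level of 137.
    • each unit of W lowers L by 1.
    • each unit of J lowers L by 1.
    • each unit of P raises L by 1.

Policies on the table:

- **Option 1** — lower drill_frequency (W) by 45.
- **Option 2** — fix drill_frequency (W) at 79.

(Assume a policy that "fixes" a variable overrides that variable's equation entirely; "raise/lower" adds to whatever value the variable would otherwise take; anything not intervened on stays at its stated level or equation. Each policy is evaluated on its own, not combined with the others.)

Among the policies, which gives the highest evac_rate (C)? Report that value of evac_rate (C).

Option 1 (W − 45):
  W = 57 − 45 = 12
  J = 18
  C = 103 − 12 + 6·18 = 199
Option 2 (W := 79):
  W = 79
  J = 18
  C = 103 − 79 + 6·18 = 132
Comparing — Option 1: C=199, Option 2: C=132. Highest is 199 (Option 1).

199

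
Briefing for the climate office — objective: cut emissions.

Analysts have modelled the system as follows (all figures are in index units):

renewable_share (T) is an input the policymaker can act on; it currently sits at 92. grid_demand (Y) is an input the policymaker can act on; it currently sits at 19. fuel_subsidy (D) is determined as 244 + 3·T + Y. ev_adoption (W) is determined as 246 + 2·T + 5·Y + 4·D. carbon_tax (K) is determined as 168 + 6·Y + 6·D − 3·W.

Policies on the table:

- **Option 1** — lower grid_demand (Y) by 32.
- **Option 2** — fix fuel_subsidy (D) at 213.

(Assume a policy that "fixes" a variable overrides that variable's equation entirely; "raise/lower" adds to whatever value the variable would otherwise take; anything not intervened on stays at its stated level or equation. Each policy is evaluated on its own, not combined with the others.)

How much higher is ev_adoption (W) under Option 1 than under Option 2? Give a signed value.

1016

Option 1 (Y − 32):
  T = 92
  Y = 19 − 32 = -13
  D = 244 + 3·92 + (-13) = 507
  W = 246 + 2·92 + 5·(-13) + 4·507 = 2393
Option 2 (D := 213):
  T = 92
  Y = 19
  D = 213
  W = 246 + 2·92 + 5·19 + 4·213 = 1377
W: 2393 − 1377 = 1016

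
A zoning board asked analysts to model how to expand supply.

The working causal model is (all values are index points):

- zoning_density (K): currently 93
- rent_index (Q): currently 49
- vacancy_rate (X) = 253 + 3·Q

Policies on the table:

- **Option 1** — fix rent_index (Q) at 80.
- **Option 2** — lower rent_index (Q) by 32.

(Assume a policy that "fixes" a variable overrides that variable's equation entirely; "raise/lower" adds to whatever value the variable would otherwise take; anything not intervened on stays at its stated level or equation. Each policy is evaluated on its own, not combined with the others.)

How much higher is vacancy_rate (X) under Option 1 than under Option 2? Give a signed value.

Option 1 (Q := 80):
  Q = 80
  X = 253 + 3·80 = 493
Option 2 (Q − 32):
  Q = 49 − 32 = 17
  X = 253 + 3·17 = 304
X: 493 − 304 = 189

189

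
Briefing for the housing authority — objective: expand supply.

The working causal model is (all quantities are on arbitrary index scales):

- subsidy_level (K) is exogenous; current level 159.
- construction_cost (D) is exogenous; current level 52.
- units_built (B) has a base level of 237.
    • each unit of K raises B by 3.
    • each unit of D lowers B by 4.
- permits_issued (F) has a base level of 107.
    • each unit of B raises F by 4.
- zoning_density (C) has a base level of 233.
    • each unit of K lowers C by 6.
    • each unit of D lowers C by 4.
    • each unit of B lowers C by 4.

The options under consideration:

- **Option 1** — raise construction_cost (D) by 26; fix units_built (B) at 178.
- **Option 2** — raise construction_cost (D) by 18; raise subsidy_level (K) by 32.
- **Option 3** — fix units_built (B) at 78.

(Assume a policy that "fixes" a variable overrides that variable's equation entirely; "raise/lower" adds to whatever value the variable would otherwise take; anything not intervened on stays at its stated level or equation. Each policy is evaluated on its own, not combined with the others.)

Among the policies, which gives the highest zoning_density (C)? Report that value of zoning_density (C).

-1241

Option 1 (D + 26, B := 178):
  K = 159
  D = 52 + 26 = 78
  B = 178
  C = 233 − 6·159 − 4·78 − 4·178 = -1745
Option 2 (D + 18, K + 32):
  K = 159 + 32 = 191
  D = 52 + 18 = 70
  B = 237 + 3·191 − 4·70 = 530
  C = 233 − 6·191 − 4·70 − 4·530 = -3313
Option 3 (B := 78):
  K = 159
  D = 52
  B = 78
  C = 233 − 6·159 − 4·52 − 4·78 = -1241
Comparing — Option 1: C=-1745, Option 2: C=-3313, Option 3: C=-1241. Highest is -1241 (Option 3).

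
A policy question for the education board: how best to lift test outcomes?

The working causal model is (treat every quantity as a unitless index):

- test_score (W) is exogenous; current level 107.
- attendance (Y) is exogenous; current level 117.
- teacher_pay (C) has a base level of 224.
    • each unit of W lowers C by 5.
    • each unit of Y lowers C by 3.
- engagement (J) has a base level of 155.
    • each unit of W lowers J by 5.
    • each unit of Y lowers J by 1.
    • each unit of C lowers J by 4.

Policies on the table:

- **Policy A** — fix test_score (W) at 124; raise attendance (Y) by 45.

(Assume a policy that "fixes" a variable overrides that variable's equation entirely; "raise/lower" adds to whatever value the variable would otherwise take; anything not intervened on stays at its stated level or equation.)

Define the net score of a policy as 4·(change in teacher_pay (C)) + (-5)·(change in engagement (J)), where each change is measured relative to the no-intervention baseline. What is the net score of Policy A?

Baseline:
  W = 107
  Y = 117
  C = 224 − 5·107 − 3·117 = -662
  J = 155 − 5·107 − 117 − 4·(-662) = 2151
Policy A (W := 124, Y + 45):
  W = 124
  Y = 117 + 45 = 162
  C = 224 − 5·124 − 3·162 = -882
  J = 155 − 5·124 − 162 − 4·(-882) = 2901
ΔC = -882 − (-662) = -220; ΔJ = 2901 − 2151 = 750
Score = 4·(-220) + (-5)·750 = -4630

-4630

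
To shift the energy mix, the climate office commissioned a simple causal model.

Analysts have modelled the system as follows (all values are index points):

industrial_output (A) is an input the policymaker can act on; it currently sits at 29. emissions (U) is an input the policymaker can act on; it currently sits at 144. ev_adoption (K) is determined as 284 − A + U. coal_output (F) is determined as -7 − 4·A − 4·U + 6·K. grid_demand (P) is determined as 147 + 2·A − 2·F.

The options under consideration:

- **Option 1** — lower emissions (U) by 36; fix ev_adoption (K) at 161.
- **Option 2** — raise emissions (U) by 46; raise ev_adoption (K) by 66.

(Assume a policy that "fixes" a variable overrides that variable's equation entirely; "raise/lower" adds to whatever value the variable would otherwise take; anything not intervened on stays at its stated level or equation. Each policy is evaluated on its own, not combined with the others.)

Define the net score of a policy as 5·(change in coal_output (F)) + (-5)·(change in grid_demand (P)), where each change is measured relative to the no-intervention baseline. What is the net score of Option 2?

Baseline:
  A = 29
  U = 144
  K = 284 − 29 + 144 = 399
  F = -7 − 4·29 − 4·144 + 6·399 = 1695
  P = 147 + 2·29 − 2·1695 = -3185
Option 2 (U + 46, K + 66):
  A = 29
  U = 144 + 46 = 190
  K = 284 − 29 + 190 (+66 from intervention) = 511
  F = -7 − 4·29 − 4·190 + 6·511 = 2183
  P = 147 + 2·29 − 2·2183 = -4161
ΔF = 2183 − 1695 = 488; ΔP = -4161 − (-3185) = -976
Score = 5·488 + (-5)·(-976) = 7320

7320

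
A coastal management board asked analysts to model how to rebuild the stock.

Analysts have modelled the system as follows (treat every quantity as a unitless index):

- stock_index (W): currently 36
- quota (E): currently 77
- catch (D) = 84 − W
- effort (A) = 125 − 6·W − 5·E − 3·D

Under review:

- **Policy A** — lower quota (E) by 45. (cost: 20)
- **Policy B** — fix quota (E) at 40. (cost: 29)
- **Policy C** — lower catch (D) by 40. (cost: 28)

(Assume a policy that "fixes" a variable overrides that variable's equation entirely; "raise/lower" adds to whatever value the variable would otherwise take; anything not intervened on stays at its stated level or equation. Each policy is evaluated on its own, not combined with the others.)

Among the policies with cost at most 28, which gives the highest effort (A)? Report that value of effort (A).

-395

Policy A (E − 45):
  W = 36
  E = 77 − 45 = 32
  D = 84 − 36 = 48
  A = 125 − 6·36 − 5·32 − 3·48 = -395
Policy C (D − 40):
  W = 36
  E = 77
  D = 84 − 36 (−40 from intervention) = 8
  A = 125 − 6·36 − 5·77 − 3·8 = -500
Comparing — Policy A: A=-395, Policy C: A=-500. Highest is -395 (Policy A).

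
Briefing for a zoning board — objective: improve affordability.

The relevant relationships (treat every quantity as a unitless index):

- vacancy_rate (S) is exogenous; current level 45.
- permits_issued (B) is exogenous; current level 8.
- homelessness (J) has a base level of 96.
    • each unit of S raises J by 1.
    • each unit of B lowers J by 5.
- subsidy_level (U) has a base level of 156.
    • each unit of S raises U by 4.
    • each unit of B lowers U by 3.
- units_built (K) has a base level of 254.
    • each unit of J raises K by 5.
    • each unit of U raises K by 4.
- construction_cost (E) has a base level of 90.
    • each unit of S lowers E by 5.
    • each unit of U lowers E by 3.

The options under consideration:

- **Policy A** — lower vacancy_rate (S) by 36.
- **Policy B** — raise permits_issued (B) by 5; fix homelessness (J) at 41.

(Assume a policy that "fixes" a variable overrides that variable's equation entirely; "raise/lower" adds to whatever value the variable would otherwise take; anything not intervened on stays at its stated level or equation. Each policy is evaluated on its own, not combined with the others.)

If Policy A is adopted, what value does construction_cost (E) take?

Policy A (S − 36):
  S = 45 − 36 = 9
  B = 8
  U = 156 + 4·9 − 3·8 = 168
  E = 90 − 5·9 − 3·168 = -459

-459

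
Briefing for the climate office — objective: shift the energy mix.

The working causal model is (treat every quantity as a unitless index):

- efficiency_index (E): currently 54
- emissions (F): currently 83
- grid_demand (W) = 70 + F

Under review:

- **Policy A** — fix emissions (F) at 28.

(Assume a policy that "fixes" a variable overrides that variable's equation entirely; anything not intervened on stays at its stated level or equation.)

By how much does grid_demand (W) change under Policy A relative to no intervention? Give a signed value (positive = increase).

-55

Baseline:
  F = 83
  W = 70 + 83 = 153
Policy A (F := 28):
  F = 28
  W = 70 + 28 = 98
Change in W: 98 − 153 = -55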